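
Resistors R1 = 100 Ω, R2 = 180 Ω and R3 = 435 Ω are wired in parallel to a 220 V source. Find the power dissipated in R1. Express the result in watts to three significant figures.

The supply voltage appears across each parallel branch — just use P = V²/R1.
P_R1 = V² / R1 = (220)² / 100 Ω = 484.0 W

484 W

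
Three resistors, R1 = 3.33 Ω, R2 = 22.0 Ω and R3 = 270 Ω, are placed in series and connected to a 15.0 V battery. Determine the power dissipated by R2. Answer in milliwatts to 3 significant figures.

In a series string the same current flows through every resistor — find that current, then P = I²R for the one we want.
R_total = 3.33 + 22.0 + 270 = 295.3 Ω
I = V / R_total = 15.0 / 295.3 = 0.05079 A
P_R2 = I² × R2 = (0.05079)² × 22.0 = 0.05675 W

56.8 mW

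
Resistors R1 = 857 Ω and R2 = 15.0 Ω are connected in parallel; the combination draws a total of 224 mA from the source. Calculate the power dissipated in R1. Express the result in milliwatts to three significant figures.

The branches share the same voltage, but only the total current is given — find V from the equivalent resistance first.
1/R_eq = 1/857 + 1/15.0 ⇒ R_eq = 14.74 Ω
V = I_total × R_eq = 0.2240 × 14.74 = 3.302 V
P_R1 = V² / R1 = (3.302)² / 857 = 0.01272 W

12.7 mW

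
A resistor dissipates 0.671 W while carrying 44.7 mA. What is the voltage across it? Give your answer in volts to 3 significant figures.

15.0 V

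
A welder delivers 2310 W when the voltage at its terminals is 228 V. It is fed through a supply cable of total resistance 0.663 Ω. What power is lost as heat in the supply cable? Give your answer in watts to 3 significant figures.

Only the current and the line resistance are needed for the I²R loss.
I = P / V = 2310 / 228 = 10.13 A through the supply cable.
P_line = I² R_line = (10.13)² × 0.663 = 68.06 W

68.1 W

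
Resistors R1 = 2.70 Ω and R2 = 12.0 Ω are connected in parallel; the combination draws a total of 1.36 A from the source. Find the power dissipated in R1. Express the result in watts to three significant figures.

Parallel branches share V, not I — compute V via R_eq, then use V²/R for the target branch.
1/R_eq = 1/2.70 + 1/12.0 ⇒ R_eq = 2.204 Ω
V = I_total × R_eq = 1.360 × 2.204 = 2.998 V
P_R1 = V² / R1 = (2.998)² / 2.70 = 3.328 W

3.33 W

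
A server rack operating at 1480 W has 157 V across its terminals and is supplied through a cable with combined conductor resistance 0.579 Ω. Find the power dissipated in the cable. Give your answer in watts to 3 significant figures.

Only the current and the line resistance are needed for the I²R loss.
I = P / V = 1480 / 157 = 9.427 A through the cable.
P_line = I² R_line = (9.427)² × 0.579 = 51.45 W

51.5 W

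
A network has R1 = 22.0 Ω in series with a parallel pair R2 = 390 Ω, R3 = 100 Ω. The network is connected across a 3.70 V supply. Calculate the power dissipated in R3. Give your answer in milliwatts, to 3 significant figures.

Collapse R2‖R3 to a single equivalent, reducing the network to two series elements.
R_p = (390×100)/(390+100) = 79.59 Ω
R_total = 22.0 + 79.59 = 101.6 Ω
I = V / R_total = 3.70 / 101.6 = 0.03642 A
Voltage across the parallel pair: V_p = I × R_p = 0.03642 × 79.59 = 2.899 V
With V_p across R3, its power is V_p²/R3.
P_R3 = (2.899)² / 100 = 0.08403 W

84.0 mW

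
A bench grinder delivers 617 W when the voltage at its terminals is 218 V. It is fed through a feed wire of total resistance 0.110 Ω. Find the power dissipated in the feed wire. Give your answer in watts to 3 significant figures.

Only the current and the line resistance are needed for the I²R loss.
I = P / V = 617 / 218 = 2.830 A through the feed wire.
P_line = I² R_line = (2.830)² × 0.110 = 0.8812 W

0.881 W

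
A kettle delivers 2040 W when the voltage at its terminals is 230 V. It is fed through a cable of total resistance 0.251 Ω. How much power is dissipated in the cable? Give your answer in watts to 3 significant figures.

19.7 W

Only the current and the line resistance are needed for the I²R loss.
I = P / V = 2040 / 230 = 8.870 A through the cable.
P_line = I² R_line = (8.870)² × 0.251 = 19.75 W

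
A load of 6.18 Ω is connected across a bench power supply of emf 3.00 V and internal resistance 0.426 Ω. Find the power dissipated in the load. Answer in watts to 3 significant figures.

The internal resistance and the load are in series, so the same I flows through both; get I from ε/(r+R), then I²R for the load.
I = ε / (r + R) = 3.00 / (0.426 + 6.18) = 0.4541 A
P_load = I² R = (0.4541)² × 6.18 = 1.275 W

1.27 W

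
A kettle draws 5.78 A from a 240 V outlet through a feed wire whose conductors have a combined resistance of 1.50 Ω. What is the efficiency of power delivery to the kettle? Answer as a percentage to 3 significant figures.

96.4 %

The feed wire carries the full 5.78 A.
P_line = I² R_line = (5.780)² × 1.50 = 50.11 W
P_source = V I = 240 × 5.780 = 1387 W; P_load = 1337 W
η = P_load / P_source = 1337 / 1387 = 0.9639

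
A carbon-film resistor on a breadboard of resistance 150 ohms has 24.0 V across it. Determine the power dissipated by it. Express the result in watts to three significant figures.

V and R are stated; P = V²/R avoids computing the current.
P = (24.0 V)² / 150 Ω = 3.840 W

3.84 W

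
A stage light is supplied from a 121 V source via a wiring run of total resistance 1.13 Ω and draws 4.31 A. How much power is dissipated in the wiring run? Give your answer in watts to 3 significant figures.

The wiring run and load are in series, so the same current flows in both; the loss is I²R_line.
The wiring run carries the full 4.31 A.
P_line = I² R_line = (4.310)² × 1.13 = 20.99 W

21.0 W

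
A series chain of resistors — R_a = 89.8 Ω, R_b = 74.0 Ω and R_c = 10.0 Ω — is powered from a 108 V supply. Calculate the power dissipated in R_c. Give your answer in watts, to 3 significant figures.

3.86 W

Series elements share the same current, so find I first, then use P = I²R.
R_total = 89.8 + 74.0 + 10.0 = 173.8 Ω
I = V / R_total = 108 / 173.8 = 0.6214 A
P_R_c = I² × R_c = (0.6214)² × 10.0 = 3.861 W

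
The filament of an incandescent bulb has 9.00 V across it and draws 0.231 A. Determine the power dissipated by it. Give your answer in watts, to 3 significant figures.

Both the voltage across and the current through the element are known, so P = V I applies directly.
P = 9.00 V × 0.2310 A = 2.079 W

2.08 W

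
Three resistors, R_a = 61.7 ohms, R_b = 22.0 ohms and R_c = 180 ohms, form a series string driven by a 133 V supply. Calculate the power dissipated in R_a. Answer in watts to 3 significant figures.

The current is common to all series resistors; compute it, then apply P = I²R for the target.
R_total = 61.7 + 22.0 + 180 = 263.7 Ω
I = V / R_total = 133 / 263.7 = 0.5044 A
P_R_a = I² × R_a = (0.5044)² × 61.7 = 15.70 W

15.7 W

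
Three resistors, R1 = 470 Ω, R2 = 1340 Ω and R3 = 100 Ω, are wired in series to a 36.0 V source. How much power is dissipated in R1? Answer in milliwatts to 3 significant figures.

In a series string the same current flows through every resistor — find that current, then P = I²R for the one we want.
R_total = 470 + 1340 + 100 = 1910 Ω
I = V / R_total = 36.0 / 1910 = 0.01885 A
P_R1 = I² × R1 = (0.01885)² × 470 = 0.1670 W

167 mW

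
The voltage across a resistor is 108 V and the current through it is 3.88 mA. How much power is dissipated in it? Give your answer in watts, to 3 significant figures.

With V and I both given, power follows immediately from P = V I.
P = 108 V × 0.003880 A = 0.4190 W

0.419 W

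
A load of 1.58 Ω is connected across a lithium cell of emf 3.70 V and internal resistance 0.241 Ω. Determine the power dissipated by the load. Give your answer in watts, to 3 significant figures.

6.52 W

The internal resistance and the load are in series, so the same I flows through both; get I from ε/(r+R), then I²R for the load.
I = ε / (r + R) = 3.70 / (0.241 + 1.58) = 2.032 A
P_load = I² R = (2.032)² × 1.58 = 6.523 W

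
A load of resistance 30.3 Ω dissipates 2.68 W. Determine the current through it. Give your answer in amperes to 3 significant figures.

0.297 A

Rearranging the power relation for the two known quantities gives I = √(P / R).
I = √(2.68 / 30.3) = 0.2974 A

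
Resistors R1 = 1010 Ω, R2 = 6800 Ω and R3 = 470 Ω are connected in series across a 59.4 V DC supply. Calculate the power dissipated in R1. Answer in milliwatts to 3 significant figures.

52.0 mW

The current is common to all series resistors; compute it, then apply P = I²R for the target.
R_total = 1010 + 6800 + 470 = 8280 Ω
I = V / R_total = 59.4 / 8280 = 0.007174 A
P_R1 = I² × R1 = (0.007174)² × 1010 = 0.05198 W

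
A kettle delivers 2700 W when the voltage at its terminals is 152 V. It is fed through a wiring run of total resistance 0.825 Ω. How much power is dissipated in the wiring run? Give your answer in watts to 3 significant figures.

260 W

The wiring run is a series resistance carrying the load current; its dissipation is I²R_line.
I = P / V = 2700 / 152 = 17.76 A through the wiring run.
P_line = I² R_line = (17.76)² × 0.825 = 260.3 W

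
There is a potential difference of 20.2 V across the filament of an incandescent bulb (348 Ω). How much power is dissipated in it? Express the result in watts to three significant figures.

We know the drop across the element and its resistance — P = V²/R, one step.
P = (20.2 V)² / 348 Ω = 1.173 W

1.17 W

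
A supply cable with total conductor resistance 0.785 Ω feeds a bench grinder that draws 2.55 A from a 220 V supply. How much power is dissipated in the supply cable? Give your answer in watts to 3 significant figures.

5.10 W

Only the current and the line resistance are needed for the I²R loss.
The supply cable carries the full 2.55 A.
P_line = I² R_line = (2.550)² × 0.785 = 5.104 W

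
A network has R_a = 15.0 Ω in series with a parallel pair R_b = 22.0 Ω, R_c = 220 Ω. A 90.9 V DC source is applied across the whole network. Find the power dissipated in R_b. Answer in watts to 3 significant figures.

First combine the parallel branches into one equivalent R_p, then R_a + R_p is a series pair.
R_p = (22.0×220)/(22.0+220) = 20.00 Ω
R_total = 15.0 + 20.00 = 35.00 Ω
I = V / R_total = 90.9 / 35.00 = 2.597 A
Voltage across the parallel pair: V_p = I × R_p = 2.597 × 20.00 = 51.94 V
R_b sees V_p directly, so P = V_p² / R_b.
P_R_b = (51.94)² / 22.0 = 122.6 W

123 W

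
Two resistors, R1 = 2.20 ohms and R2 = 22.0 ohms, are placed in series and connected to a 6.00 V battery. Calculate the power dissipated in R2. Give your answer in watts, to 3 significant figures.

In a series string the same current flows through every resistor — find that current, then P = I²R for the one we want.
R_total = 2.20 + 22.0 = 24.20 Ω
I = V / R_total = 6.00 / 24.20 = 0.2479 A
P_R2 = I² × R2 = (0.2479)² × 22.0 = 1.352 W

1.35 W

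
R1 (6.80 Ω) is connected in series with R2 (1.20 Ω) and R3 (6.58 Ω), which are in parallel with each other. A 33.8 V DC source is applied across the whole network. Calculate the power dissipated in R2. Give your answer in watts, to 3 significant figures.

First combine the parallel branches into one equivalent R_p, then R1 + R_p is a series pair.
R_p = (1.20×6.58)/(1.20+6.58) = 1.015 Ω
R_total = 6.80 + 1.015 = 7.815 Ω
I = V / R_total = 33.8 / 7.815 = 4.325 A
Voltage across the parallel pair: V_p = I × R_p = 4.325 × 1.015 = 4.390 V
R2 sees V_p directly, so P = V_p² / R2.
P_R2 = (4.390)² / 1.20 = 16.06 W

16.1 W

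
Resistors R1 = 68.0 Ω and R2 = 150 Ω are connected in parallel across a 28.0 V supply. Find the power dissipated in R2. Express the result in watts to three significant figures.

5.23 W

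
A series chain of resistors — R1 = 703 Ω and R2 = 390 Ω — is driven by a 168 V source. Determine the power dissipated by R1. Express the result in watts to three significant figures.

16.6 W

In a series string the same current flows through every resistor — find that current, then P = I²R for the one we want.
R_total = 703 + 390 = 1093 Ω
I = V / R_total = 168 / 1093 = 0.1537 A
P_R1 = I² × R1 = (0.1537)² × 703 = 16.61 W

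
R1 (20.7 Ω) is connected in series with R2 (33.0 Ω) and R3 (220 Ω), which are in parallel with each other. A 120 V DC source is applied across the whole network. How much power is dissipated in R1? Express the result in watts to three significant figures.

First combine the parallel branches into one equivalent R_p, then R1 + R_p is a series pair.
R_p = (33.0×220)/(33.0+220) = 28.70 Ω
R_total = 20.7 + 28.70 = 49.40 Ω
I = V / R_total = 120 / 49.40 = 2.429 A
All the current flows through R1; use P = I²R.
P_R1 = (2.429)² × 20.7 = 122.2 W

122 W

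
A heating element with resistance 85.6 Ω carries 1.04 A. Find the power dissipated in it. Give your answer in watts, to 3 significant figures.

92.6 W

Current and resistance are given, so P = I²R is the direct form.
P = (1.040 A)² × 85.6 Ω = 92.58 W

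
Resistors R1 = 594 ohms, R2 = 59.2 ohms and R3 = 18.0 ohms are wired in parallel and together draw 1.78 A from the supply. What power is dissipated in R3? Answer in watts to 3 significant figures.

32.0 W

Parallel branches share V, not I — compute V via R_eq, then use V²/R for the target branch.
1/R_eq = 1/594 + 1/59.2 + 1/18.0 ⇒ R_eq = 13.49 Ω
V = I_total × R_eq = 1.780 × 13.49 = 24.01 V
P_R3 = V² / R3 = (24.01)² / 18.0 = 32.03 W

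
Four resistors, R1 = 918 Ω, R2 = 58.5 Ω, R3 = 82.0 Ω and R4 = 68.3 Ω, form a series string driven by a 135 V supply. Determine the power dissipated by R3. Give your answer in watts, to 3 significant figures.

Series elements share the same current, so find I first, then use P = I²R.
R_total = 918 + 58.5 + 82.0 + 68.3 = 1127 Ω
I = V / R_total = 135 / 1127 = 0.1198 A
P_R3 = I² × R3 = (0.1198)² × 82.0 = 1.177 W

1.18 W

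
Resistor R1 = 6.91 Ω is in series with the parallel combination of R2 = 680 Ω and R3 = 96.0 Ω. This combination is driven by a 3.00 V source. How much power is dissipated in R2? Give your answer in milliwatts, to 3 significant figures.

Reduce the parallel pair to R_p first; the network is then a simple series string.
R_p = (680×96.0)/(680+96.0) = 84.12 Ω
R_total = 6.91 + 84.12 = 91.03 Ω
I = V / R_total = 3.00 / 91.03 = 0.03295 A
Voltage across the parallel pair: V_p = I × R_p = 0.03295 × 84.12 = 2.772 V
R2 is across V_p, so use P = V²/R for that branch.
P_R2 = (2.772)² / 680 = 0.01130 W

11.3 mW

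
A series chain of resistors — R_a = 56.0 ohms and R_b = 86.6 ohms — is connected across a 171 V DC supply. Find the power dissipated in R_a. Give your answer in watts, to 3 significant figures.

80.5 W

Since the resistors are in series they all carry the loop current I = V/R_total; the power in any one is I²R.
R_total = 56.0 + 86.6 = 142.6 Ω
I = V / R_total = 171 / 142.6 = 1.199 A
P_R_a = I² × R_a = (1.199)² × 56.0 = 80.53 W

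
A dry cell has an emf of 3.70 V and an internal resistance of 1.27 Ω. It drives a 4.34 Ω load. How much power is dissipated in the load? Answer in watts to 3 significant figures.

1.89 W

Find the circuit current first, then P = I²R for the load (series elements share I).
I = ε / (r + R) = 3.70 / (1.27 + 4.34) = 0.6595 A
P_load = I² R = (0.6595)² × 4.34 = 1.888 W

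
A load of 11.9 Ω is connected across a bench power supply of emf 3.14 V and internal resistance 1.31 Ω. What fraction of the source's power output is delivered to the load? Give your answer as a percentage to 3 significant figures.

η = P_load/(P_load+P_int) = I²R/(I²R+I²r) = R/(R+r) — the I² cancels for series elements.
η = R / (R + r) = 11.9 / (11.9 + 1.31) = 0.9008

90.1 %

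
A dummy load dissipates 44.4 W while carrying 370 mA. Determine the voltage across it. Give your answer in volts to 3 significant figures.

The two known quantities fix the third via V = P / I.
V = 44.4 / 0.3700 = 120.0 V

120 V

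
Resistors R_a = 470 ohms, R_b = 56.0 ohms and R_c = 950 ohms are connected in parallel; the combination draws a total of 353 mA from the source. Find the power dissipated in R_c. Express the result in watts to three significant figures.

0.296 W

Parallel branches share V, not I — compute V via R_eq, then use V²/R for the target branch.
1/R_eq = 1/470 + 1/56.0 + 1/950 ⇒ R_eq = 47.53 Ω
V = I_total × R_eq = 0.3530 × 47.53 = 16.78 V
P_R_c = V² / R_c = (16.78)² / 950 = 0.2964 W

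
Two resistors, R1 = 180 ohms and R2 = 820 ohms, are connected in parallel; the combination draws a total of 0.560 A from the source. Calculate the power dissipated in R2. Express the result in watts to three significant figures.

Parallel branches share V, not I — compute V via R_eq, then use V²/R for the target branch.
1/R_eq = 1/180 + 1/820 ⇒ R_eq = 147.6 Ω
V = I_total × R_eq = 0.5600 × 147.6 = 82.66 V
P_R2 = V² / R2 = (82.66)² / 820 = 8.332 W

8.33 W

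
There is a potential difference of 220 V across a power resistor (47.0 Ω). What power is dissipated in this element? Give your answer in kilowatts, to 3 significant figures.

With V across and R both known, P = V²/R gives the dissipation directly.
P = (220 V)² / 47.0 Ω = 1030 W

1.03 kW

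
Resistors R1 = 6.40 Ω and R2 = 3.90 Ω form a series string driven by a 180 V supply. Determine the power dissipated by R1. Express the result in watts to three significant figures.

1950 W

The current is common to all series resistors; compute it, then apply P = I²R for the target.
R_total = 6.40 + 3.90 = 10.30 Ω
I = V / R_total = 180 / 10.30 = 17.48 A
P_R1 = I² × R1 = (17.48)² × 6.40 = 1955 W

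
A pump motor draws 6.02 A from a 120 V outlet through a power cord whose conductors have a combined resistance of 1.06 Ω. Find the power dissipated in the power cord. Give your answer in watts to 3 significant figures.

38.4 W

Line loss is just I²R for the cable — we know both I and R_line directly.
The power cord carries the full 6.02 A.
P_line = I² R_line = (6.020)² × 1.06 = 38.41 W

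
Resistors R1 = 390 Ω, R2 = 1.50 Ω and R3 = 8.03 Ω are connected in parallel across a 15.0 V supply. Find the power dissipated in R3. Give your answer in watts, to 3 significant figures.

R3 sits directly across the source, so P = V²/R with V = 15.0 V.
P_R3 = V² / R3 = (15.0)² / 8.03 Ω = 28.02 W

28.0 W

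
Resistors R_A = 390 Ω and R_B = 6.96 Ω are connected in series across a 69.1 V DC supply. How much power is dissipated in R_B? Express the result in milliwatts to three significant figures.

211 mW

Series elements share the same current, so find I first, then use P = I²R.
R_total = 390 + 6.96 = 397.0 Ω
I = V / R_total = 69.1 / 397.0 = 0.1741 A
P_R_B = I² × R_B = (0.1741)² × 6.96 = 0.2109 W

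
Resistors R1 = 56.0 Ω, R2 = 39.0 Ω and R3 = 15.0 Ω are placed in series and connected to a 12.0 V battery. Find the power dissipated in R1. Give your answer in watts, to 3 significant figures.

Series elements share the same current, so find I first, then use P = I²R.
R_total = 56.0 + 39.0 + 15.0 = 110.0 Ω
I = V / R_total = 12.0 / 110.0 = 0.1091 A
P_R1 = I² × R1 = (0.1091)² × 56.0 = 0.6664 W

0.666 W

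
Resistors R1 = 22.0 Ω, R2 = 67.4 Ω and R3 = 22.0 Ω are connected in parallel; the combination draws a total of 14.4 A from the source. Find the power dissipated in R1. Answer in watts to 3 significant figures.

Parallel branches share V, not I — compute V via R_eq, then use V²/R for the target branch.
1/R_eq = 1/22.0 + 1/67.4 + 1/22.0 ⇒ R_eq = 9.457 Ω
V = I_total × R_eq = 14.40 × 9.457 = 136.2 V
P_R1 = V² / R1 = (136.2)² / 22.0 = 842.9 W

843 W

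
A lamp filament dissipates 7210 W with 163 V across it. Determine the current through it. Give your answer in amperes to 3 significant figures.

The two known quantities fix the third via I = P / V.
I = 7210 / 163 = 44.23 A

44.2 A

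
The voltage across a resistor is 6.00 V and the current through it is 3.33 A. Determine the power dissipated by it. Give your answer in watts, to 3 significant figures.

20.0 W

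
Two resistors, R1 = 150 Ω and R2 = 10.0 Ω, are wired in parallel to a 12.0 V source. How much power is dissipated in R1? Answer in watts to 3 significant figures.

0.960 W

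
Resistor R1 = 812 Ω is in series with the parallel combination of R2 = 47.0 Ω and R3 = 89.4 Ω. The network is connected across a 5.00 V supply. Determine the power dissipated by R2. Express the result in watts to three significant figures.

0.000711 W

First combine the parallel branches into one equivalent R_p, then R1 + R_p is a series pair.
R_p = (47.0×89.4)/(47.0+89.4) = 30.80 Ω
R_total = 812 + 30.80 = 842.8 Ω
I = V / R_total = 5.00 / 842.8 = 0.005933 A
Voltage across the parallel pair: V_p = I × R_p = 0.005933 × 30.80 = 0.1828 V
R2 is across V_p, so use P = V²/R for that branch.
P_R2 = (0.1828)² / 47.0 = 0.0007106 W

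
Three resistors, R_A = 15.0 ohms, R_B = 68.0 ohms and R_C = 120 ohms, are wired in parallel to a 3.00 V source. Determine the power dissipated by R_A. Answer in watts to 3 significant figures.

0.600 W

Parallel branches share the same voltage; P = V²/R gives the branch power in one step.
P_R_A = V² / R_A = (3.00)² / 15.0 Ω = 0.6000 W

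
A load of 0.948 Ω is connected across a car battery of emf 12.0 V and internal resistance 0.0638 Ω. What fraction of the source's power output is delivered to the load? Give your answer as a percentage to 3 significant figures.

93.7 %

Efficiency is P_load / P_total. With a series r and R sharing the same I, P = I²R for each, so η = R/(R+r).
η = R / (R + r) = 0.948 / (0.948 + 0.0638) = 0.9369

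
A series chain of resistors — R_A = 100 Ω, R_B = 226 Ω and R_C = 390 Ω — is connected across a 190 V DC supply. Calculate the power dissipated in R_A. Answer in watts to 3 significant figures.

7.04 W

Every series element carries the same I. Get I from the total resistance, then P = I² × R_A.
R_total = 100 + 226 + 390 = 716.0 Ω
I = V / R_total = 190 / 716.0 = 0.2654 A
P_R_A = I² × R_A = (0.2654)² × 100 = 7.042 W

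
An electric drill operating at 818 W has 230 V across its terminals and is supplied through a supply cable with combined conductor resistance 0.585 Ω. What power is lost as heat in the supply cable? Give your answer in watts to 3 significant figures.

Line loss is just I²R for the cable — we know both I and R_line directly.
I = P / V = 818 / 230 = 3.557 A through the supply cable.
P_line = I² R_line = (3.557)² × 0.585 = 7.400 W

7.40 W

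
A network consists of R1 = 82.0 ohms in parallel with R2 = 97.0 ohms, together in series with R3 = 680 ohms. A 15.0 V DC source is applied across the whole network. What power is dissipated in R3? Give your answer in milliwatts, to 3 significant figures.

Reduce the parallel combination to a single R_p; the circuit then becomes R_p in series with the remaining resistor.
R_p = (82.0×97.0)/(82.0+97.0) = 44.44 Ω
R_total = R_p + 680 = 44.44 + 680 = 724.4 Ω
I = V / R_total = 15.0 / 724.4 = 0.02071 A
R3 carries the full series current, so P = I²R.
P_R3 = (0.02071)² × 680 = 0.2915 W

292 mW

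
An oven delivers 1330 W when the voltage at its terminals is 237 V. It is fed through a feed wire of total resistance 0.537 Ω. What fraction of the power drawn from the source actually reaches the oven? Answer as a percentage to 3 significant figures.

I = P / V = 1330 / 237 = 5.612 A through the feed wire.
P_line = I² R_line = (5.612)² × 0.537 = 16.91 W
P_source = P_load + P_line = 1330 + 16.91 = 1347 W
η = P_load / P_source = 1330 / 1347 = 0.9874

98.7 %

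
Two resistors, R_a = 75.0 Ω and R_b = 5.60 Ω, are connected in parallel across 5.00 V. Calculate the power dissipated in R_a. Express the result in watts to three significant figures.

0.333 W

R_a sits directly across the source, so P = V²/R with V = 5.00 V.
P_R_a = V² / R_a = (5.00)² / 75.0 Ω = 0.3333 W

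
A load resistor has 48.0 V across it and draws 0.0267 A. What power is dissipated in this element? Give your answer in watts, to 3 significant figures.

1.28 W

V and I are known directly — P = V I, no intermediate step needed.
P = 48.0 V × 0.02670 A = 1.282 W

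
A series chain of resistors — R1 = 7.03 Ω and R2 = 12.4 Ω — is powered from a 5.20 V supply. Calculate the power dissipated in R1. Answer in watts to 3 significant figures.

0.504 W

Since the resistors are in series they all carry the loop current I = V/R_total; the power in any one is I²R.
R_total = 7.03 + 12.4 = 19.43 Ω
I = V / R_total = 5.20 / 19.43 = 0.2676 A
P_R1 = I² × R1 = (0.2676)² × 7.03 = 0.5035 W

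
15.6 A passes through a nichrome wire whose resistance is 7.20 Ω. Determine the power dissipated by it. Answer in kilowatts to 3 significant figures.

Knowing I and R, the power is just I²R — no need to find V first.
P = (15.60 A)² × 7.20 Ω = 1752 W

1.75 kW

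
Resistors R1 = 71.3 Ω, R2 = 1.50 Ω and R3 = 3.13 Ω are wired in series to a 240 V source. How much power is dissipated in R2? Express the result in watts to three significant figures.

15.0 W

Series elements share the same current, so find I first, then use P = I²R.
R_total = 71.3 + 1.50 + 3.13 = 75.93 Ω
I = V / R_total = 240 / 75.93 = 3.161 A
P_R2 = I² × R2 = (3.161)² × 1.50 = 14.99 W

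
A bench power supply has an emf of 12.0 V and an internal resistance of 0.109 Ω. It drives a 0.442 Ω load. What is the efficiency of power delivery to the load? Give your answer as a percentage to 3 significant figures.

80.2 %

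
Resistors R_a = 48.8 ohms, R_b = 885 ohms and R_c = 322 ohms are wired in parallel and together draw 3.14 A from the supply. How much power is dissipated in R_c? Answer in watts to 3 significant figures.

50.1 W

We need the common branch voltage; get it from I_total × R_eq, then P = V²/R for the branch.
1/R_eq = 1/48.8 + 1/885 + 1/322 ⇒ R_eq = 40.44 Ω
V = I_total × R_eq = 3.140 × 40.44 = 127.0 V
P_R_c = V² / R_c = (127.0)² / 322 = 50.08 W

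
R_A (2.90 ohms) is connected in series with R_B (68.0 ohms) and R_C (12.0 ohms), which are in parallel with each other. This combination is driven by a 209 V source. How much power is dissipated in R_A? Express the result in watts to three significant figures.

Reduce the parallel pair to R_p first; the network is then a simple series string.
R_p = (68.0×12.0)/(68.0+12.0) = 10.20 Ω
R_total = 2.90 + 10.20 = 13.10 Ω
I = V / R_total = 209 / 13.10 = 15.95 A
R_A is in the main series path, so its power is I²R_A.
P_R_A = (15.95)² × 2.90 = 738.2 W

738 W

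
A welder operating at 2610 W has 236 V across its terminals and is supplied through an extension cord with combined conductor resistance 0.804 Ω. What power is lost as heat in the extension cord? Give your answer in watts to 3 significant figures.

The extension cord is a series resistance carrying the load current; its dissipation is I²R_line.
I = P / V = 2610 / 236 = 11.06 A through the extension cord.
P_line = I² R_line = (11.06)² × 0.804 = 98.34 W

98.3 W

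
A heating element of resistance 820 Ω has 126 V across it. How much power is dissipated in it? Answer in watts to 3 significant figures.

19.4 W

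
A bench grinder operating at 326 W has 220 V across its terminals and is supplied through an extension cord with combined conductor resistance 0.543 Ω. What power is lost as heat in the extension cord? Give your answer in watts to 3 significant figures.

Only the current and the line resistance are needed for the I²R loss.
I = P / V = 326 / 220 = 1.482 A through the extension cord.
P_line = I² R_line = (1.482)² × 0.543 = 1.192 W

1.19 W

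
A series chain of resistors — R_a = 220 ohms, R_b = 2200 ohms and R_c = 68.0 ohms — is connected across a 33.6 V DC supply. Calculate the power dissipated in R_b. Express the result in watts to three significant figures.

Since the resistors are in series they all carry the loop current I = V/R_total; the power in any one is I²R.
R_total = 220 + 2200 + 68.0 = 2488 Ω
I = V / R_total = 33.6 / 2488 = 0.01350 A
P_R_b = I² × R_b = (0.01350)² × 2200 = 0.4012 W

0.401 W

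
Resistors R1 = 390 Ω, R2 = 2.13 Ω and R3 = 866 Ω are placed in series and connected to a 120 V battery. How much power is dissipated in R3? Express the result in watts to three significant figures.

7.88 W

Series elements share the same current, so find I first, then use P = I²R.
R_total = 390 + 2.13 + 866 = 1258 Ω
I = V / R_total = 120 / 1258 = 0.09538 A
P_R3 = I² × R3 = (0.09538)² × 866 = 7.878 W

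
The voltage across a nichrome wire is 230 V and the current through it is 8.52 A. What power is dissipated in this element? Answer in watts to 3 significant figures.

Both the voltage across and the current through the element are known, so P = V I applies directly.
P = 230 V × 8.520 A = 1960 W

1960 W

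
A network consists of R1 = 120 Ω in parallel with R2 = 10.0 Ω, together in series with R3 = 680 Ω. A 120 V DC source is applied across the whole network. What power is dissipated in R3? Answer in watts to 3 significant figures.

20.6 W

First find R_p for the parallel pair, then treat R_p + R3 as a series loop.
R_p = (120×10.0)/(120+10.0) = 9.231 Ω
R_total = R_p + 680 = 9.231 + 680 = 689.2 Ω
I = V / R_total = 120 / 689.2 = 0.1741 A
R3 carries the full series current, so P = I²R.
P_R3 = (0.1741)² × 680 = 20.61 W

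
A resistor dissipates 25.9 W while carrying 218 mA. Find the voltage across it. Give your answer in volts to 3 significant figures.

119 V

Inverting the appropriate power form: V = P / I.
V = 25.9 / 0.2180 = 118.8 V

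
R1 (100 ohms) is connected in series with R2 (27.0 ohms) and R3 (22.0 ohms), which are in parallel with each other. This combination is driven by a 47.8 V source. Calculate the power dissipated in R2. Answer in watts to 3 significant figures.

0.989 W

Reduce the parallel pair to R_p first; the network is then a simple series string.
R_p = (27.0×22.0)/(27.0+22.0) = 12.12 Ω
R_total = 100 + 12.12 = 112.1 Ω
I = V / R_total = 47.8 / 112.1 = 0.4263 A
Voltage across the parallel pair: V_p = I × R_p = 0.4263 × 12.12 = 5.168 V
R2 sees V_p directly, so P = V_p² / R2.
P_R2 = (5.168)² / 27.0 = 0.9892 W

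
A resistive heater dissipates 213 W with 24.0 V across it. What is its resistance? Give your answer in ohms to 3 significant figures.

2.70 Ω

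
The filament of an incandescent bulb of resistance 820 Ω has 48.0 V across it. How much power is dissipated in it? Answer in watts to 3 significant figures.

Voltage and resistance are given, so P = V²/R is the one-step route.
P = (48.0 V)² / 820 Ω = 2.810 W

2.81 W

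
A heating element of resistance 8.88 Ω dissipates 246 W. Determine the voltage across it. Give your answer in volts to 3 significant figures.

46.7 V

The two known quantities fix the third via V = √(P R).
V = √(246 × 8.88) = 46.74 V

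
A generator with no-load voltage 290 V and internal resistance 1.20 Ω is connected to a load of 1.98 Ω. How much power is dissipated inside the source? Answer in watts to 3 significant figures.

The internal resistance carries the same current as the load; P_int = I²r.
I = ε / (r + R) = 290 / (1.20 + 1.98) = 91.19 A
P_int = I² r = (91.19)² × 1.20 = 9980 W

9980 W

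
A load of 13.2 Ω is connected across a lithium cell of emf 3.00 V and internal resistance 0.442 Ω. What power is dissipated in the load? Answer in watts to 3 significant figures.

0.638 W

Load and internal resistance form a series loop — compute the loop current, then the load power via I²R.
I = ε / (r + R) = 3.00 / (0.442 + 13.2) = 0.2199 A
P_load = I² R = (0.2199)² × 13.2 = 0.6384 W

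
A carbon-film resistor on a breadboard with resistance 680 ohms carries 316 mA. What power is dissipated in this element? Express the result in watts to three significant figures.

Knowing I and R, the power is just I²R — no need to find V first.
P = (0.3160 A)² × 680 Ω = 67.90 W

67.9 W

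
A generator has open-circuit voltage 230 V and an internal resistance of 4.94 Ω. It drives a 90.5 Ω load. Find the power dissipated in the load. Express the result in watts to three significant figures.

With r and R in series, I = ε/(r+R); the load dissipates I²R.
I = ε / (r + R) = 230 / (4.94 + 90.5) = 2.410 A
P_load = I² R = (2.410)² × 90.5 = 525.6 W

526 W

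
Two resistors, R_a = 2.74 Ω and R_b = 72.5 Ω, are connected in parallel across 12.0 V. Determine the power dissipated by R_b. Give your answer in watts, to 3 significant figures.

1.99 W

Each parallel branch sees the full supply voltage, so P = V²/R applies directly to the target branch.
P_R_b = V² / R_b = (12.0)² / 72.5 Ω = 1.986 W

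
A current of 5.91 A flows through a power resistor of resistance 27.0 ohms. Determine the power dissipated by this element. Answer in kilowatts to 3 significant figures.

0.943 kW

With I and R stated, P = I²R applies in one step.
P = (5.910 A)² × 27.0 Ω = 943.1 W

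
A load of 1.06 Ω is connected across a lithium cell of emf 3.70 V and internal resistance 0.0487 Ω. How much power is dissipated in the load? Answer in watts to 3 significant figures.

Load and internal resistance form a series loop — compute the loop current, then the load power via I²R.
I = ε / (r + R) = 3.70 / (0.0487 + 1.06) = 3.337 A
P_load = I² R = (3.337)² × 1.06 = 11.81 W

11.8 W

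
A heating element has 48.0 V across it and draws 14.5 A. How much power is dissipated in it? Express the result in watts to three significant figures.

Both the voltage across and the current through the element are known, so P = V I applies directly.
P = 48.0 V × 14.50 A = 696.0 W

696 W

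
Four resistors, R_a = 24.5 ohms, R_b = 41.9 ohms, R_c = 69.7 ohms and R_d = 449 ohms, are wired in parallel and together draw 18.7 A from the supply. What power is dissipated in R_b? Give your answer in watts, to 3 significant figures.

1260 W

Parallel branches share V, not I — compute V via R_eq, then use V²/R for the target branch.
1/R_eq = 1/24.5 + 1/41.9 + 1/69.7 + 1/449 ⇒ R_eq = 12.31 Ω
V = I_total × R_eq = 18.70 × 12.31 = 230.1 V
P_R_b = V² / R_b = (230.1)² / 41.9 = 1264 W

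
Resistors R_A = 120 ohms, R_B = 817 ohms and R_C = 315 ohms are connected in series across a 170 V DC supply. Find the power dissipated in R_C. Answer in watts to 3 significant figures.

In a series string the same current flows through every resistor — find that current, then P = I²R for the one we want.
R_total = 120 + 817 + 315 = 1252 Ω
I = V / R_total = 170 / 1252 = 0.1358 A
P_R_C = I² × R_C = (0.1358)² × 315 = 5.808 W

5.81 W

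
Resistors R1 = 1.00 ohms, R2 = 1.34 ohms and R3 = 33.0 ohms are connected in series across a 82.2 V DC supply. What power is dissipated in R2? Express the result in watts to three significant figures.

7.25 W

Series elements share the same current, so find I first, then use P = I²R.
R_total = 1.00 + 1.34 + 33.0 = 35.34 Ω
I = V / R_total = 82.2 / 35.34 = 2.326 A
P_R2 = I² × R2 = (2.326)² × 1.34 = 7.250 W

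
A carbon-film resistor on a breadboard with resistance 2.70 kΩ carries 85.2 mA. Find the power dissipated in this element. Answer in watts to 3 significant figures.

With I and R stated, P = I²R applies in one step.
P = (0.08520 A)² × 2700 Ω = 19.60 W

19.6 W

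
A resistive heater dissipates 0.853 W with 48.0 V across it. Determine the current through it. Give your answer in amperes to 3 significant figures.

0.0178 A

Inverting the appropriate power form: I = P / V.
I = 0.853 / 48.0 = 0.01777 A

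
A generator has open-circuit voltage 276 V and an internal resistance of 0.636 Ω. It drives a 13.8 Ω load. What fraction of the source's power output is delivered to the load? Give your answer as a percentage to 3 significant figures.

The source delivers εI, of which I²R reaches the load and I²r is lost; since I is common, η = R/(R+r).
η = R / (R + r) = 13.8 / (13.8 + 0.636) = 0.9559

95.6 %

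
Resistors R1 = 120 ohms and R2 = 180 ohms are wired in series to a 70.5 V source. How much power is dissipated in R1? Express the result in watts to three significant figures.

In a series string the same current flows through every resistor — find that current, then P = I²R for the one we want.
R_total = 120 + 180 = 300.0 Ω
I = V / R_total = 70.5 / 300.0 = 0.2350 A
P_R1 = I² × R1 = (0.2350)² × 120 = 6.627 W

6.63 W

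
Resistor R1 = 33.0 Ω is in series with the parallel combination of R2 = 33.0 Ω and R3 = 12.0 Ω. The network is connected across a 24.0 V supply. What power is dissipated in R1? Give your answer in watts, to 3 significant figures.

First combine the parallel branches into one equivalent R_p, then R1 + R_p is a series pair.
R_p = (33.0×12.0)/(33.0+12.0) = 8.800 Ω
R_total = 33.0 + 8.800 = 41.80 Ω
I = V / R_total = 24.0 / 41.80 = 0.5742 A
R1 is in the main series path, so its power is I²R1.
P_R1 = (0.5742)² × 33.0 = 10.88 W

10.9 W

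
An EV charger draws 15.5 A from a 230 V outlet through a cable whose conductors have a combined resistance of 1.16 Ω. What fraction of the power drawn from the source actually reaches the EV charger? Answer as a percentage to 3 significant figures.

92.2 %

The cable carries the full 15.5 A.
P_line = I² R_line = (15.50)² × 1.16 = 278.7 W
P_source = V I = 230 × 15.50 = 3565 W; P_load = 3286 W
η = P_load / P_source = 3286 / 3565 = 0.9218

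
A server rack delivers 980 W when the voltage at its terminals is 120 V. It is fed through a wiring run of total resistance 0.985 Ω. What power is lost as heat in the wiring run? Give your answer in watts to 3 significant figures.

The wiring run and load are in series, so the same current flows in both; the loss is I²R_line.
I = P / V = 980 / 120 = 8.167 A through the wiring run.
P_line = I² R_line = (8.167)² × 0.985 = 65.69 W

65.7 W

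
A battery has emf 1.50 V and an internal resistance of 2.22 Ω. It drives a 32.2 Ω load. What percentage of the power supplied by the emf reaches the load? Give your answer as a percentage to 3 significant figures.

Both r and R carry the same current, so the power split is just the resistance split: η = R/(R+r).
η = R / (R + r) = 32.2 / (32.2 + 2.22) = 0.9355

93.6 %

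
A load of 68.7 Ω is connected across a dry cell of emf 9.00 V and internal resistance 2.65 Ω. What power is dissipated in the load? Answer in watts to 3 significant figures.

1.09 W

Find the circuit current first, then P = I²R for the load (series elements share I).
I = ε / (r + R) = 9.00 / (2.65 + 68.7) = 0.1261 A
P_load = I² R = (0.1261)² × 68.7 = 1.093 W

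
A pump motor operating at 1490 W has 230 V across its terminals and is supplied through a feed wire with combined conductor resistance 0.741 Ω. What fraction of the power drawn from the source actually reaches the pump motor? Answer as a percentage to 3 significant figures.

I = P / V = 1490 / 230 = 6.478 A through the feed wire.
P_line = I² R_line = (6.478)² × 0.741 = 31.10 W
P_source = P_load + P_line = 1490 + 31.10 = 1521 W
η = P_load / P_source = 1490 / 1521 = 0.9796

98.0 %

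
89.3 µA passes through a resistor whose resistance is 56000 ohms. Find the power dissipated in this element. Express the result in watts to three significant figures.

0.000447 W

Current and resistance are given, so P = I²R is the direct form.
P = (0.00008930 A)² × 56000 Ω = 0.0004466 W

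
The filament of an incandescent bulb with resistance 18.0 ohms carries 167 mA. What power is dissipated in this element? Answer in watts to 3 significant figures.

0.502 W

With I and R stated, P = I²R applies in one step.
P = (0.1670 A)² × 18.0 Ω = 0.5020 W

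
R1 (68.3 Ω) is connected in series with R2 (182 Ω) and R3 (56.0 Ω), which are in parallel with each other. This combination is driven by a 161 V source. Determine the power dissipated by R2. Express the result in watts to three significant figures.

First combine the parallel branches into one equivalent R_p, then R1 + R_p is a series pair.
R_p = (182×56.0)/(182+56.0) = 42.82 Ω
R_total = 68.3 + 42.82 = 111.1 Ω
I = V / R_total = 161 / 111.1 = 1.449 A
Voltage across the parallel pair: V_p = I × R_p = 1.449 × 42.82 = 62.04 V
R2 sees V_p directly, so P = V_p² / R2.
P_R2 = (62.04)² / 182 = 21.15 W

21.2 W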